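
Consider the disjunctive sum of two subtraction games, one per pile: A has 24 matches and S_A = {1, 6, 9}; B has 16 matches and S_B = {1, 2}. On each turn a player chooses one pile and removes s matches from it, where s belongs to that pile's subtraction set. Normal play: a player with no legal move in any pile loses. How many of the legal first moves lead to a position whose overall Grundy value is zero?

Pile A, S = {1, 6, 9}:
n :  0  1  2  3  4  5  6  7  8  9 10 11 12 13 14 15 16 17 18 19 20 21 22 23 24
G :  0  1  0  1  0  1  2  0  1  2  3  2  0  1  0  1  2  0  1  0  1  2  0  1  0
G_A(24) = 0.
Pile B, S = {1, 2}:
G(0) = 0
G(1) = mex{0} = 1
G(2) = mex{1,0} = 2
G(3) = mex{2,1} = 0
G(4) = mex{0,2} = 1
G(5) = mex{1,0} = 2
G(6) = mex{2,1} = 0
G(7) = mex{0,2} = 1
G(8) = mex{1,0} = 2
G(9) = mex{2,1} = 0
G(10) = mex{0,2} = 1
G(11) = mex{1,0} = 2
G(12) = mex{2,1} = 0
G(13) = mex{0,2} = 1
G(14) = mex{1,0} = 2
G(15) = mex{2,1} = 0
G(16) = mex{0,2} = 1
G_B(16) = 1.
Combined Grundy value = 0 ⊕ 1 = 1.
A winning move leaves total XOR = 0, i.e. changes one component's Grundy value g to g ⊕ X where X is the current total.
Pile A: need g' = 0⊕1 = 1. Options: 24−1→G=1, 24−6→G=1, 24−9→G=1. Hits: 3.
Pile B: need g' = 1⊕1 = 0. Options: 16−1→G=0, 16−2→G=2. Hits: 1.

4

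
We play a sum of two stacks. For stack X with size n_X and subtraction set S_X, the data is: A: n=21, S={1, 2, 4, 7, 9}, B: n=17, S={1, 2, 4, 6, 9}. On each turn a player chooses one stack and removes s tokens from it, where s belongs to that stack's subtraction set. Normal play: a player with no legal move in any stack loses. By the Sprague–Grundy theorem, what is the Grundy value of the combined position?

5

Stack A, S = {1, 2, 4, 7, 9}:
n :  0  1  2  3  4  5  6  7  8  9 10 11 12 13 14 15 16 17 18 19 20 21
G :  0  1  2  0  1  2  0  1  2  3  4  0  1  2  0  1  2  0  1  2  3  4
G_A(21) = 4.
Stack B, S = {1, 2, 4, 6, 9}:
G(0) = 0
G(1) = mex{0} = 1
G(2) = mex{1,0} = 2
G(3) = mex{2,1} = 0
G(4) = mex{0,2,0} = 1
G(5) = mex{1,0,1} = 2
G(6) = mex{2,1,2,0} = 3
G(7) = mex{3,2,0,1} = 4
G(8) = mex{4,3,1,2} = 0
G(9) = mex{0,4,2,0,0} = 1
G(10) = mex{1,0,3,1,1} = 2
G(11) = mex{2,1,4,2,2} = 0
G(12) = mex{0,2,0,3,0} = 1
G(13) = mex{1,0,1,4,1} = 2
G(14) = mex{2,1,2,0,2} = 3
G(15) = mex{3,2,0,1,3} = 4
G(16) = mex{4,3,1,2,4} = 0
G(17) = mex{0,4,2,0,0} = 1
G_B(17) = 1.
Combined Grundy value = 4 ⊕ 1 = 5.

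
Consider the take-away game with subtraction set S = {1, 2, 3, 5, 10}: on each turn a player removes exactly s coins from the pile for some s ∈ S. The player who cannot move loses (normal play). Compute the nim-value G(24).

0

G(0) = 0
G(1) = mex{0} = 1
G(2) = mex{1,0} = 2
G(3) = mex{2,1,0} = 3
G(4) = mex{3,2,1} = 0
G(5) = mex{0,3,2,0} = 1
G(6) = mex{1,0,3,1} = 2
G(7) = mex{2,1,0,2} = 3
G(8) = mex{3,2,1,3} = 0
G(9) = mex{0,3,2,0} = 1
G(10) = mex{1,0,3,1,0} = 2
G(11) = mex{2,1,0,2,1} = 3
G(12) = mex{3,2,1,3,2} = 0
G(13) = mex{0,3,2,0,3} = 1
G(14) = mex{1,0,3,1,0} = 2
G(15) = mex{2,1,0,2,1} = 3
G(16) = mex{3,2,1,3,2} = 0
G(17) = mex{0,3,2,0,3} = 1
G(18) = mex{1,0,3,1,0} = 2
G(19) = mex{2,1,0,2,1} = 3
G(20) = mex{3,2,1,3,2} = 0
G(21) = mex{0,3,2,0,3} = 1
G(22) = mex{1,0,3,1,0} = 2
G(23) = mex{2,1,0,2,1} = 3
G(24) = mex{3,2,1,3,2} = 0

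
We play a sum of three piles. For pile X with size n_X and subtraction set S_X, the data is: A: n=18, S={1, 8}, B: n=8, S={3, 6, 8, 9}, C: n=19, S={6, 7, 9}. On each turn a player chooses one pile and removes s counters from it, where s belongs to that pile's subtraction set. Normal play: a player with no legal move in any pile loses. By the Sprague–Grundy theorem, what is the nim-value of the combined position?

2

Pile A, S = {1, 8}:
G(0) = 0
G(1) = mex{0} = 1
G(2) = mex{1} = 0
G(3) = mex{0} = 1
G(4) = mex{1} = 0
G(5) = mex{0} = 1
G(6) = mex{1} = 0
G(7) = mex{0} = 1
G(8) = mex{1,0} = 2
G(9) = mex{2,1} = 0
G(10) = mex{0,0} = 1
G(11) = mex{1,1} = 0
G(12) = mex{0,0} = 1
G(13) = mex{1,1} = 0
G(14) = mex{0,0} = 1
G(15) = mex{1,1} = 0
G(16) = mex{0,2} = 1
G(17) = mex{1,0} = 2
G(18) = mex{2,1} = 0
G_A(18) = 0.
Pile B, S = {3, 6, 8, 9}:
G(0) = 0
G(1) = mex{} = 0
G(2) = mex{} = 0
G(3) = mex{0} = 1
G(4) = mex{0} = 1
G(5) = mex{0} = 1
G(6) = mex{1,0} = 2
G(7) = mex{1,0} = 2
G(8) = mex{1,0,0} = 2
G_B(8) = 2.
Pile C, S = {6, 7, 9}:
n :  0  1  2  3  4  5  6  7  8  9 10 11 12 13 14 15 16 17 18 19
G :  0  0  0  0  0  0  1  1  1  1  1  1  2  2  2  0  0  0  0  0
G_C(19) = 0.
Combined Grundy value = 0 ⊕ 2 ⊕ 0 = 2.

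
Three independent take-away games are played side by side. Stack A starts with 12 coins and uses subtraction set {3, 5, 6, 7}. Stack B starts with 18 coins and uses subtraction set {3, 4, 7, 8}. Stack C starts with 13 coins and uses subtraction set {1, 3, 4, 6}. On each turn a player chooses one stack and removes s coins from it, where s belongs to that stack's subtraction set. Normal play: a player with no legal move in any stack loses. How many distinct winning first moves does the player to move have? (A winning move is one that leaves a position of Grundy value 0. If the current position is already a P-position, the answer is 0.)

Stack A, S = {3, 5, 6, 7}:
n :  0  1  2  3  4  5  6  7  8  9 10 11 12
G :  0  0  0  1  1  1  2  2  2  3  0  0  0
G_A(12) = 0.
Stack B, S = {3, 4, 7, 8}:
G(0) = 0
G(1) = mex{} = 0
G(2) = mex{} = 0
G(3) = mex{0} = 1
G(4) = mex{0,0} = 1
G(5) = mex{0,0} = 1
G(6) = mex{1,0} = 2
G(7) = mex{1,1,0} = 2
G(8) = mex{1,1,0,0} = 2
G(9) = mex{2,1,0,0} = 3
G(10) = mex{2,2,1,0} = 3
G(11) = mex{2,2,1,1} = 0
G(12) = mex{3,2,1,1} = 0
G(13) = mex{3,3,2,1} = 0
G(14) = mex{0,3,2,2} = 1
G(15) = mex{0,0,2,2} = 1
G(16) = mex{0,0,3,2} = 1
G(17) = mex{1,0,3,3} = 2
G(18) = mex{1,1,0,3} = 2
G_B(18) = 2.
Stack C, S = {1, 3, 4, 6}:
n :  0  1  2  3  4  5  6  7  8  9 10 11 12 13
G :  0  1  0  1  2  3  2  0  1  0  1  2  3  2
G_C(13) = 2.
Combined Grundy value = 0 ⊕ 2 ⊕ 2 = 0.
A winning move leaves total XOR = 0, i.e. changes one component's Grundy value g to g ⊕ X where X is the current total.
Stack A: target g' = 0⊕0 = 0, but every legal move changes the Grundy value (mex property), so 0 moves.
Stack B: target g' = 2⊕0 = 2, but every legal move changes the Grundy value (mex property), so 0 moves.
Stack C: target g' = 2⊕0 = 2, but every legal move changes the Grundy value (mex property), so 0 moves.

0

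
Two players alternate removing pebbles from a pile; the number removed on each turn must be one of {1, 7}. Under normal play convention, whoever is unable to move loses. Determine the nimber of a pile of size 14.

n :  0  1  2  3  4  5  6  7  8  9 10 11 12 13 14
G :  0  1  0  1  0  1  0  1  0  1  0  1  0  1  0

0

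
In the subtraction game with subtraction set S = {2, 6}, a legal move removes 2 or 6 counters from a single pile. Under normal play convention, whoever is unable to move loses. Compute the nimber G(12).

G(0) = 0
G(1) = mex{} = 0
G(2) = mex{0} = 1
G(3) = mex{0} = 1
G(4) = mex{1} = 0
G(5) = mex{1} = 0
G(6) = mex{0,0} = 1
G(7) = mex{0,0} = 1
G(8) = mex{1,1} = 0
G(9) = mex{1,1} = 0
G(10) = mex{0,0} = 1
G(11) = mex{0,0} = 1
G(12) = mex{1,1} = 0

0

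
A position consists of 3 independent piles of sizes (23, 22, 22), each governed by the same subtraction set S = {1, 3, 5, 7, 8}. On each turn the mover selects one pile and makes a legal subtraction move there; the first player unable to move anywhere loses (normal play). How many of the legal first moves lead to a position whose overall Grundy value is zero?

1

All piles use S = {1, 3, 5, 7, 8}:
n :  0  1  2  3  4  5  6  7  8  9 10 11 12 13 14 15 16 17 18 19 20 21 22 23
G :  0  1  0  1  0  1  0  1  2  3  2  3  2  3  2  0  1  0  1  0  1  0  1  2
Pile A: G(23) = 2.
Pile B: G(22) = 1.
Pile C: G(22) = 1.
Combined Grundy value = 2 ⊕ 1 ⊕ 1 = 2.
A winning move leaves total XOR = 0, i.e. changes one component's Grundy value g to g ⊕ X where X is the current total.
Pile A: need g' = 2⊕2 = 0. Options: 23−1→G=1, 23−3→G=1, 23−5→G=1, 23−7→G=1, 23−8→G=0. Hits: 1.
Pile B: need g' = 1⊕2 = 3. Options: 22−1→G=0, 22−3→G=0, 22−5→G=0, 22−7→G=0, 22−8→G=2. Hits: 0.
Pile C: need g' = 1⊕2 = 3. Options: 22−1→G=0, 22−3→G=0, 22−5→G=0, 22−7→G=0, 22−8→G=2. Hits: 0.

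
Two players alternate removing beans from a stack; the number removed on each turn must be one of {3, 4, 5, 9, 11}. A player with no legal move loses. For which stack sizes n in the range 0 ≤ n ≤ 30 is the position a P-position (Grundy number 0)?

0, 1, 2, 8, 14, 15, 16, 22, 28, 29, 30

G(0) = 0
G(1) = mex{} = 0
G(2) = mex{} = 0
G(3) = mex{0} = 1
G(4) = mex{0,0} = 1
G(5) = mex{0,0,0} = 1
G(6) = mex{1,0,0} = 2
G(7) = mex{1,1,0} = 2
G(8) = mex{1,1,1} = 0
G(9) = mex{2,1,1,0} = 3
G(10) = mex{2,2,1,0} = 3
G(11) = mex{0,2,2,0,0} = 1
G(12) = mex{3,0,2,1,0} = 4
G(13) = mex{3,3,0,1,0} = 2
G(14) = mex{1,3,3,1,1} = 0
G(15) = mex{4,1,3,2,1} = 0
G(16) = mex{2,4,1,2,1} = 0
G(17) = mex{0,2,4,0,2} = 1
G(18) = mex{0,0,2,3,2} = 1
G(19) = mex{0,0,0,3,0} = 1
G(20) = mex{1,0,0,1,3} = 2
G(21) = mex{1,1,0,4,3} = 2
G(22) = mex{1,1,1,2,1} = 0
G(23) = mex{2,1,1,0,4} = 3
G(24) = mex{2,2,1,0,2} = 3
G(25) = mex{0,2,2,0,0} = 1
G(26) = mex{3,0,2,1,0} = 4
G(27) = mex{3,3,0,1,0} = 2
G(28) = mex{1,3,3,1,1} = 0
G(29) = mex{4,1,3,2,1} = 0
G(30) = mex{2,4,1,2,1} = 0
P-positions are exactly the n with G(n) = 0.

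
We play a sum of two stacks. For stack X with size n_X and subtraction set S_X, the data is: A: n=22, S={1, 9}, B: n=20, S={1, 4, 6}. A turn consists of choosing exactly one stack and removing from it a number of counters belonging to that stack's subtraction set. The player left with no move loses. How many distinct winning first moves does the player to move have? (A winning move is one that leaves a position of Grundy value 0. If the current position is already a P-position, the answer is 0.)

Stack A, S = {1, 9}:
G(0) = 0
G(1) = mex{0} = 1
G(2) = mex{1} = 0
G(3) = mex{0} = 1
G(4) = mex{1} = 0
G(5) = mex{0} = 1
G(6) = mex{1} = 0
G(7) = mex{0} = 1
G(8) = mex{1} = 0
G(9) = mex{0,0} = 1
G(10) = mex{1,1} = 0
G(11) = mex{0,0} = 1
G(12) = mex{1,1} = 0
G(13) = mex{0,0} = 1
G(14) = mex{1,1} = 0
G(15) = mex{0,0} = 1
G(16) = mex{1,1} = 0
G(17) = mex{0,0} = 1
G(18) = mex{1,1} = 0
G(19) = mex{0,0} = 1
G(20) = mex{1,1} = 0
G(21) = mex{0,0} = 1
G(22) = mex{1,1} = 0
G_A(22) = 0.
Stack B, S = {1, 4, 6}:
G(0) = 0
G(1) = mex{0} = 1
G(2) = mex{1} = 0
G(3) = mex{0} = 1
G(4) = mex{1,0} = 2
G(5) = mex{2,1} = 0
G(6) = mex{0,0,0} = 1
G(7) = mex{1,1,1} = 0
G(8) = mex{0,2,0} = 1
G(9) = mex{1,0,1} = 2
G(10) = mex{2,1,2} = 0
G(11) = mex{0,0,0} = 1
G(12) = mex{1,1,1} = 0
G(13) = mex{0,2,0} = 1
G(14) = mex{1,0,1} = 2
G(15) = mex{2,1,2} = 0
G(16) = mex{0,0,0} = 1
G(17) = mex{1,1,1} = 0
G(18) = mex{0,2,0} = 1
G(19) = mex{1,0,1} = 2
G(20) = mex{2,1,2} = 0
G_B(20) = 0.
Combined Grundy value = 0 ⊕ 0 = 0.
A winning move leaves total XOR = 0, i.e. changes one component's Grundy value g to g ⊕ X where X is the current total.
Stack A: target g' = 0⊕0 = 0, but every legal move changes the Grundy value (mex property), so 0 moves.
Stack B: target g' = 0⊕0 = 0, but every legal move changes the Grundy value (mex property), so 0 moves.

0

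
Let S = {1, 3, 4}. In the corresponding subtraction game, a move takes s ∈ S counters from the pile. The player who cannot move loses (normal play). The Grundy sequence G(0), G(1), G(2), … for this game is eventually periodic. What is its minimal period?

7

n :  0  1  2  3  4  5  6  7  8  9 10 11 12 13 14 15
G :  0  1  0  1  2  3  2  0  1  0  1  2  3  2  0  1
G(n+7) = G(n) holds for n = 0,…,3 (a full window of length max(S) = 4), so the sequence is purely periodic with period 7.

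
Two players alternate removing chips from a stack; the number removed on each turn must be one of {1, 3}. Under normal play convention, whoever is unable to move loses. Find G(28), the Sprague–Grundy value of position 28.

0

G(0) = 0
G(1) = mex{0} = 1
G(2) = mex{1} = 0
G(3) = mex{0,0} = 1
G(4) = mex{1,1} = 0
G(5) = mex{0,0} = 1
G(6) = mex{1,1} = 0
G(7) = mex{0,0} = 1
G(8) = mex{1,1} = 0
G(9) = mex{0,0} = 1
G(10) = mex{1,1} = 0
G(11) = mex{0,0} = 1
G(12) = mex{1,1} = 0
G(13) = mex{0,0} = 1
G(14) = mex{1,1} = 0
G(15) = mex{0,0} = 1
G(16) = mex{1,1} = 0
G(17) = mex{0,0} = 1
G(18) = mex{1,1} = 0
G(19) = mex{0,0} = 1
G(20) = mex{1,1} = 0
G(21) = mex{0,0} = 1
G(22) = mex{1,1} = 0
G(23) = mex{0,0} = 1
G(24) = mex{1,1} = 0
G(25) = mex{0,0} = 1
G(26) = mex{1,1} = 0
G(27) = mex{0,0} = 1
G(28) = mex{1,1} = 0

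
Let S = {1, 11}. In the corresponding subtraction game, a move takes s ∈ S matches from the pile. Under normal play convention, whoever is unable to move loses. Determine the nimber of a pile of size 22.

G(0) = 0
G(1) = mex{0} = 1
G(2) = mex{1} = 0
G(3) = mex{0} = 1
G(4) = mex{1} = 0
G(5) = mex{0} = 1
G(6) = mex{1} = 0
G(7) = mex{0} = 1
G(8) = mex{1} = 0
G(9) = mex{0} = 1
G(10) = mex{1} = 0
G(11) = mex{0,0} = 1
G(12) = mex{1,1} = 0
G(13) = mex{0,0} = 1
G(14) = mex{1,1} = 0
G(15) = mex{0,0} = 1
G(16) = mex{1,1} = 0
G(17) = mex{0,0} = 1
G(18) = mex{1,1} = 0
G(19) = mex{0,0} = 1
G(20) = mex{1,1} = 0
G(21) = mex{0,0} = 1
G(22) = mex{1,1} = 0

0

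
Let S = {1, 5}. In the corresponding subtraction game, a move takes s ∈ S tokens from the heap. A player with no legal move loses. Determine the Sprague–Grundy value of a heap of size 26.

n :  0  1  2  3  4  5  6  7  8  9 10 11 12 13 14 15 16 17 18 19 20 21 22 23 24 25 26
G :  0  1  0  1  0  1  0  1  0  1  0  1  0  1  0  1  0  1  0  1  0  1  0  1  0  1  0

0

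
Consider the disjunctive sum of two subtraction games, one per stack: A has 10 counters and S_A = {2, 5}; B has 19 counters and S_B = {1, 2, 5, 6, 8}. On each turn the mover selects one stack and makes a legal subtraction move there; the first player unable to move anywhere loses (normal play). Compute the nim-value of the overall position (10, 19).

Stack A, S = {2, 5}:
G(0) = 0
G(1) = mex{} = 0
G(2) = mex{0} = 1
G(3) = mex{0} = 1
G(4) = mex{1} = 0
G(5) = mex{1,0} = 2
G(6) = mex{0,0} = 1
G(7) = mex{2,1} = 0
G(8) = mex{1,1} = 0
G(9) = mex{0,0} = 1
G(10) = mex{0,2} = 1
G_A(10) = 1.
Stack B, S = {1, 2, 5, 6, 8}:
n :  0  1  2  3  4  5  6  7  8  9 10 11 12 13 14 15 16 17 18 19
G :  0  1  2  0  1  2  3  0  1  2  0  1  2  3  0  1  2  0  1  2
G_B(19) = 2.
Combined Grundy value = 1 ⊕ 2 = 3.

3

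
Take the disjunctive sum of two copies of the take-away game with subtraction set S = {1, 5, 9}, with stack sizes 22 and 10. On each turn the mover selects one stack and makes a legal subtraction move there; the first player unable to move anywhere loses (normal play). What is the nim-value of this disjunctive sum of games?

0

All stacks use S = {1, 5, 9}:
G(0) = 0
G(1) = mex{0} = 1
G(2) = mex{1} = 0
G(3) = mex{0} = 1
G(4) = mex{1} = 0
G(5) = mex{0,0} = 1
G(6) = mex{1,1} = 0
G(7) = mex{0,0} = 1
G(8) = mex{1,1} = 0
G(9) = mex{0,0,0} = 1
G(10) = mex{1,1,1} = 0
G(11) = mex{0,0,0} = 1
G(12) = mex{1,1,1} = 0
G(13) = mex{0,0,0} = 1
G(14) = mex{1,1,1} = 0
G(15) = mex{0,0,0} = 1
G(16) = mex{1,1,1} = 0
G(17) = mex{0,0,0} = 1
G(18) = mex{1,1,1} = 0
G(19) = mex{0,0,0} = 1
G(20) = mex{1,1,1} = 0
G(21) = mex{0,0,0} = 1
G(22) = mex{1,1,1} = 0
Stack A: G(22) = 0.
Stack B: G(10) = 0.
Combined Grundy value = 0 ⊕ 0 = 0.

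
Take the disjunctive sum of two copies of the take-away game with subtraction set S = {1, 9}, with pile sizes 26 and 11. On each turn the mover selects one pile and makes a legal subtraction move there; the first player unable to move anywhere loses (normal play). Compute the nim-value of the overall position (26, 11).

All piles use S = {1, 9}:
n :  0  1  2  3  4  5  6  7  8  9 10 11 12 13 14 15 16 17 18 19 20 21 22 23 24 25 26
G :  0  1  0  1  0  1  0  1  0  1  0  1  0  1  0  1  0  1  0  1  0  1  0  1  0  1  0
Pile A: G(26) = 0.
Pile B: G(11) = 1.
Combined Grundy value = 0 ⊕ 1 = 1.

1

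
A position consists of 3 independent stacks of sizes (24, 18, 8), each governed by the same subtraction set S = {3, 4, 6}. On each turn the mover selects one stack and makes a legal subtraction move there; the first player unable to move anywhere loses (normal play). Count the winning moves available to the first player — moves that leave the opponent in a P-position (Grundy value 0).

0

All stacks use S = {3, 4, 6}:
G(0) = 0
G(1) = mex{} = 0
G(2) = mex{} = 0
G(3) = mex{0} = 1
G(4) = mex{0,0} = 1
G(5) = mex{0,0} = 1
G(6) = mex{1,0,0} = 2
G(7) = mex{1,1,0} = 2
G(8) = mex{1,1,0} = 2
G(9) = mex{2,1,1} = 0
G(10) = mex{2,2,1} = 0
G(11) = mex{2,2,1} = 0
G(12) = mex{0,2,2} = 1
G(13) = mex{0,0,2} = 1
G(14) = mex{0,0,2} = 1
G(15) = mex{1,0,0} = 2
G(16) = mex{1,1,0} = 2
G(17) = mex{1,1,0} = 2
G(18) = mex{2,1,1} = 0
G(19) = mex{2,2,1} = 0
G(20) = mex{2,2,1} = 0
G(21) = mex{0,2,2} = 1
G(22) = mex{0,0,2} = 1
G(23) = mex{0,0,2} = 1
G(24) = mex{1,0,0} = 2
Stack A: G(24) = 2.
Stack B: G(18) = 0.
Stack C: G(8) = 2.
Combined Grundy value = 2 ⊕ 0 ⊕ 2 = 0.
A winning move leaves total XOR = 0, i.e. changes one component's Grundy value g to g ⊕ X where X is the current total.
Stack A: target g' = 2⊕0 = 2, but every legal move changes the Grundy value (mex property), so 0 moves.
Stack B: target g' = 0⊕0 = 0, but every legal move changes the Grundy value (mex property), so 0 moves.
Stack C: target g' = 2⊕0 = 2, but every legal move changes the Grundy value (mex property), so 0 moves.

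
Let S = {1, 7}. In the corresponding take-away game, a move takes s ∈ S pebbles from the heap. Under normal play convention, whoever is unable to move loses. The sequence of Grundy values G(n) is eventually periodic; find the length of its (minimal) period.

2

n :  0  1  2  3  4  5  6  7  8  9 10 11 12 13 14
G :  0  1  0  1  0  1  0  1  0  1  0  1  0  1  0
G(n+2) = G(n) holds for n = 0,…,6 (a full window of length max(S) = 7), so the sequence is purely periodic with period 2.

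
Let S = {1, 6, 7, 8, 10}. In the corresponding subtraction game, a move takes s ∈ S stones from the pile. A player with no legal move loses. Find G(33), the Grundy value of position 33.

3

n :  0  1  2  3  4  5  6  7  8  9 10 11 12 13 14 15 16 17 18 19 20 21 22 23 24 25 26 27 28 29 30 31 32 33
G :  0  1  0  1  0  1  2  3  2  3  2  3  4  0  1  0  1  0  1  2  3  2  3  2  3  4  0  1  0  1  0  1  2  3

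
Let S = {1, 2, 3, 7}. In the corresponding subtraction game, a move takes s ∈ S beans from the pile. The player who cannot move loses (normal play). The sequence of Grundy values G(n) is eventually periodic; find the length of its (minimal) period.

4

G(0) = 0
G(1) = mex{0} = 1
G(2) = mex{1,0} = 2
G(3) = mex{2,1,0} = 3
G(4) = mex{3,2,1} = 0
G(5) = mex{0,3,2} = 1
G(6) = mex{1,0,3} = 2
G(7) = mex{2,1,0,0} = 3
G(8) = mex{3,2,1,1} = 0
G(9) = mex{0,3,2,2} = 1
G(10) = mex{1,0,3,3} = 2
G(11) = mex{2,1,0,0} = 3
G(12) = mex{3,2,1,1} = 0
G(13) = mex{0,3,2,2} = 1
G(14) = mex{1,0,3,3} = 2
G(n+4) = G(n) holds for n = 0,…,6 (a full window of length max(S) = 7), so the sequence is purely periodic with period 4.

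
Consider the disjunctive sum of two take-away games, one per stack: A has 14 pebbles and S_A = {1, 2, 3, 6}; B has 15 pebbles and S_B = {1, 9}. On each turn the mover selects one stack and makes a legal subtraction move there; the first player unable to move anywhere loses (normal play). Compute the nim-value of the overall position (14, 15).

Stack A, S = {1, 2, 3, 6}:
G(0) = 0
G(1) = mex{0} = 1
G(2) = mex{1,0} = 2
G(3) = mex{2,1,0} = 3
G(4) = mex{3,2,1} = 0
G(5) = mex{0,3,2} = 1
G(6) = mex{1,0,3,0} = 2
G(7) = mex{2,1,0,1} = 3
G(8) = mex{3,2,1,2} = 0
G(9) = mex{0,3,2,3} = 1
G(10) = mex{1,0,3,0} = 2
G(11) = mex{2,1,0,1} = 3
G(12) = mex{3,2,1,2} = 0
G(13) = mex{0,3,2,3} = 1
G(14) = mex{1,0,3,0} = 2
G_A(14) = 2.
Stack B, S = {1, 9}:
G(0) = 0
G(1) = mex{0} = 1
G(2) = mex{1} = 0
G(3) = mex{0} = 1
G(4) = mex{1} = 0
G(5) = mex{0} = 1
G(6) = mex{1} = 0
G(7) = mex{0} = 1
G(8) = mex{1} = 0
G(9) = mex{0,0} = 1
G(10) = mex{1,1} = 0
G(11) = mex{0,0} = 1
G(12) = mex{1,1} = 0
G(13) = mex{0,0} = 1
G(14) = mex{1,1} = 0
G(15) = mex{0,0} = 1
G_B(15) = 1.
Combined Grundy value = 2 ⊕ 1 = 3.

3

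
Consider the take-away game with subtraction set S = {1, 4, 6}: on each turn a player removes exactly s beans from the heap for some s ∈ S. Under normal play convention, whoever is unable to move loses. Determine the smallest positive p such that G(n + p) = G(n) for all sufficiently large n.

5

n :  0  1  2  3  4  5  6  7  8  9 10 11 12 13 14
G :  0  1  0  1  2  0  1  0  1  2  0  1  0  1  2
G(n+5) = G(n) holds for n = 0,…,5 (a full window of length max(S) = 6), so the sequence is purely periodic with period 5.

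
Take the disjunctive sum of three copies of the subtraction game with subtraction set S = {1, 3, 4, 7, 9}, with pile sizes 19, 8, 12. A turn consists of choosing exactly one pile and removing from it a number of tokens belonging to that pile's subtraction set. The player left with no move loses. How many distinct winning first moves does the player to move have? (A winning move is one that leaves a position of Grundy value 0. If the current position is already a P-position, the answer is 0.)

All piles use S = {1, 3, 4, 7, 9}:
G(0) = 0
G(1) = mex{0} = 1
G(2) = mex{1} = 0
G(3) = mex{0,0} = 1
G(4) = mex{1,1,0} = 2
G(5) = mex{2,0,1} = 3
G(6) = mex{3,1,0} = 2
G(7) = mex{2,2,1,0} = 3
G(8) = mex{3,3,2,1} = 0
G(9) = mex{0,2,3,0,0} = 1
G(10) = mex{1,3,2,1,1} = 0
G(11) = mex{0,0,3,2,0} = 1
G(12) = mex{1,1,0,3,1} = 2
G(13) = mex{2,0,1,2,2} = 3
G(14) = mex{3,1,0,3,3} = 2
G(15) = mex{2,2,1,0,2} = 3
G(16) = mex{3,3,2,1,3} = 0
G(17) = mex{0,2,3,0,0} = 1
G(18) = mex{1,3,2,1,1} = 0
G(19) = mex{0,0,3,2,0} = 1
Pile A: G(19) = 1.
Pile B: G(8) = 0.
Pile C: G(12) = 2.
Combined Grundy value = 1 ⊕ 0 ⊕ 2 = 3.
A winning move leaves total XOR = 0, i.e. changes one component's Grundy value g to g ⊕ X where X is the current total.
Pile A: need g' = 1⊕3 = 2. Options: 19−1→G=0, 19−3→G=0, 19−4→G=3, 19−7→G=2, 19−9→G=0. Hits: 1.
Pile B: need g' = 0⊕3 = 3. Options: 8−1→G=3, 8−3→G=3, 8−4→G=2, 8−7→G=1. Hits: 2.
Pile C: need g' = 2⊕3 = 1. Options: 12−1→G=1, 12−3→G=1, 12−4→G=0, 12−7→G=3, 12−9→G=1. Hits: 3.

6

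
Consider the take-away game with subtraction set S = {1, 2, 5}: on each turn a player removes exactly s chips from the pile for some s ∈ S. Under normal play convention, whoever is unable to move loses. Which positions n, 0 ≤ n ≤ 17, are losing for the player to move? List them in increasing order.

G(0) = 0
G(1) = mex{0} = 1
G(2) = mex{1,0} = 2
G(3) = mex{2,1} = 0
G(4) = mex{0,2} = 1
G(5) = mex{1,0,0} = 2
G(6) = mex{2,1,1} = 0
G(7) = mex{0,2,2} = 1
G(8) = mex{1,0,0} = 2
G(9) = mex{2,1,1} = 0
G(10) = mex{0,2,2} = 1
G(11) = mex{1,0,0} = 2
G(12) = mex{2,1,1} = 0
G(13) = mex{0,2,2} = 1
G(14) = mex{1,0,0} = 2
G(15) = mex{2,1,1} = 0
G(16) = mex{0,2,2} = 1
G(17) = mex{1,0,0} = 2
P-positions are exactly the n with G(n) = 0.

0, 3, 6, 9, 12, 15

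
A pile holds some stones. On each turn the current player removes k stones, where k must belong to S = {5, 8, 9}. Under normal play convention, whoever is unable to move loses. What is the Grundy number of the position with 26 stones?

n :  0  1  2  3  4  5  6  7  8  9 10 11 12 13 14 15 16 17 18 19 20 21 22 23 24 25 26
G :  0  0  0  0  0  1  1  1  1  1  2  2  2  2  0  0  0  0  0  1  1  1  1  1  2  2  2

2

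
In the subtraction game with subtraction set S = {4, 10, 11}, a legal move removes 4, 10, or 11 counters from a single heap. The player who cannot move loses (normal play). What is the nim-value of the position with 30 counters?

0

G(0) = 0
G(1) = mex{} = 0
G(2) = mex{} = 0
G(3) = mex{} = 0
G(4) = mex{0} = 1
G(5) = mex{0} = 1
G(6) = mex{0} = 1
G(7) = mex{0} = 1
G(8) = mex{1} = 0
G(9) = mex{1} = 0
G(10) = mex{1,0} = 2
G(11) = mex{1,0,0} = 2
G(12) = mex{0,0,0} = 1
G(13) = mex{0,0,0} = 1
G(14) = mex{2,1,0} = 3
G(15) = mex{2,1,1} = 0
G(16) = mex{1,1,1} = 0
G(17) = mex{1,1,1} = 0
G(18) = mex{3,0,1} = 2
G(19) = mex{0,0,0} = 1
G(20) = mex{0,2,0} = 1
G(21) = mex{0,2,2} = 1
G(22) = mex{2,1,2} = 0
G(23) = mex{1,1,1} = 0
G(24) = mex{1,3,1} = 0
G(25) = mex{1,0,3} = 2
G(26) = mex{0,0,0} = 1
G(27) = mex{0,0,0} = 1
G(28) = mex{0,2,0} = 1
G(29) = mex{2,1,2} = 0
G(30) = mex{1,1,1} = 0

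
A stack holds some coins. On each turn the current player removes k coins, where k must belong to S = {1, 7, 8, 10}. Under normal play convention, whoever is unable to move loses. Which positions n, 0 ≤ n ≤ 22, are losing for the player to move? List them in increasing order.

0, 2, 4, 6, 15, 17, 19, 21

G(0) = 0
G(1) = mex{0} = 1
G(2) = mex{1} = 0
G(3) = mex{0} = 1
G(4) = mex{1} = 0
G(5) = mex{0} = 1
G(6) = mex{1} = 0
G(7) = mex{0,0} = 1
G(8) = mex{1,1,0} = 2
G(9) = mex{2,0,1} = 3
G(10) = mex{3,1,0,0} = 2
G(11) = mex{2,0,1,1} = 3
G(12) = mex{3,1,0,0} = 2
G(13) = mex{2,0,1,1} = 3
G(14) = mex{3,1,0,0} = 2
G(15) = mex{2,2,1,1} = 0
G(16) = mex{0,3,2,0} = 1
G(17) = mex{1,2,3,1} = 0
G(18) = mex{0,3,2,2} = 1
G(19) = mex{1,2,3,3} = 0
G(20) = mex{0,3,2,2} = 1
G(21) = mex{1,2,3,3} = 0
G(22) = mex{0,0,2,2} = 1
P-positions are exactly the n with G(n) = 0.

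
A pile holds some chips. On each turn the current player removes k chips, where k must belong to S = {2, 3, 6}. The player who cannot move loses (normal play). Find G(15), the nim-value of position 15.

G(0) = 0
G(1) = mex{} = 0
G(2) = mex{0} = 1
G(3) = mex{0,0} = 1
G(4) = mex{1,0} = 2
G(5) = mex{1,1} = 0
G(6) = mex{2,1,0} = 3
G(7) = mex{0,2,0} = 1
G(8) = mex{3,0,1} = 2
G(9) = mex{1,3,1} = 0
G(10) = mex{2,1,2} = 0
G(11) = mex{0,2,0} = 1
G(12) = mex{0,0,3} = 1
G(13) = mex{1,0,1} = 2
G(14) = mex{1,1,2} = 0
G(15) = mex{2,1,0} = 3

3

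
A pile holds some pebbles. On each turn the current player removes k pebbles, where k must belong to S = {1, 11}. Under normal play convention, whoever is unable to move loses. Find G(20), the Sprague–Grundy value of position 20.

n :  0  1  2  3  4  5  6  7  8  9 10 11 12 13 14 15 16 17 18 19 20
G :  0  1  0  1  0  1  0  1  0  1  0  1  0  1  0  1  0  1  0  1  0

0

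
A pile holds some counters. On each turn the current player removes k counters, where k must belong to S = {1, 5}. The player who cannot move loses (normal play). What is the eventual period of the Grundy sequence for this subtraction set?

n :  0  1  2  3  4  5  6  7  8  9 10 11 12 13 14
G :  0  1  0  1  0  1  0  1  0  1  0  1  0  1  0
G(n+2) = G(n) holds for n = 0,…,4 (a full window of length max(S) = 5), so the sequence is purely periodic with period 2.

2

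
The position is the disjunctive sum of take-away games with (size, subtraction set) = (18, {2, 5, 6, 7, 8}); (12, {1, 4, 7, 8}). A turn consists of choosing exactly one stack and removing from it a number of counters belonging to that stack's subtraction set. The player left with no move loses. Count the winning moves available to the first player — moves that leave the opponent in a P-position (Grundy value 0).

2

Stack A, S = {2, 5, 6, 7, 8}:
G(0) = 0
G(1) = mex{} = 0
G(2) = mex{0} = 1
G(3) = mex{0} = 1
G(4) = mex{1} = 0
G(5) = mex{1,0} = 2
G(6) = mex{0,0,0} = 1
G(7) = mex{2,1,0,0} = 3
G(8) = mex{1,1,1,0,0} = 2
G(9) = mex{3,0,1,1,0} = 2
G(10) = mex{2,2,0,1,1} = 3
G(11) = mex{2,1,2,0,1} = 3
G(12) = mex{3,3,1,2,0} = 4
G(13) = mex{3,2,3,1,2} = 0
G(14) = mex{4,2,2,3,1} = 0
G(15) = mex{0,3,2,2,3} = 1
G(16) = mex{0,3,3,2,2} = 1
G(17) = mex{1,4,3,3,2} = 0
G(18) = mex{1,0,4,3,3} = 2
G_A(18) = 2.
Stack B, S = {1, 4, 7, 8}:
G(0) = 0
G(1) = mex{0} = 1
G(2) = mex{1} = 0
G(3) = mex{0} = 1
G(4) = mex{1,0} = 2
G(5) = mex{2,1} = 0
G(6) = mex{0,0} = 1
G(7) = mex{1,1,0} = 2
G(8) = mex{2,2,1,0} = 3
G(9) = mex{3,0,0,1} = 2
G(10) = mex{2,1,1,0} = 3
G(11) = mex{3,2,2,1} = 0
G(12) = mex{0,3,0,2} = 1
G_B(12) = 1.
Combined Grundy value = 2 ⊕ 1 = 3.
A winning move leaves total XOR = 0, i.e. changes one component's Grundy value g to g ⊕ X where X is the current total.
Stack A: need g' = 2⊕3 = 1. Options: 18−2→G=1, 18−5→G=0, 18−6→G=4, 18−7→G=3, 18−8→G=3. Hits: 1.
Stack B: need g' = 1⊕3 = 2. Options: 12−1→G=0, 12−4→G=3, 12−7→G=0, 12−8→G=2. Hits: 1.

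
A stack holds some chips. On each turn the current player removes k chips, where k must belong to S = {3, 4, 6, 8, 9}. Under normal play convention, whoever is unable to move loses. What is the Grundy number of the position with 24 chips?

0

n :  0  1  2  3  4  5  6  7  8  9 10 11 12 13 14 15 16 17 18 19 20 21 22 23 24
G :  0  0  0  1  1  1  2  2  2  3  3  3  0  0  0  1  1  1  2  2  2  3  3  3  0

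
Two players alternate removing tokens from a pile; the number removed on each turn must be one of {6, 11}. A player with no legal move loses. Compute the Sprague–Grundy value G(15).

2

G(0) = 0
G(1) = mex{} = 0
G(2) = mex{} = 0
G(3) = mex{} = 0
G(4) = mex{} = 0
G(5) = mex{} = 0
G(6) = mex{0} = 1
G(7) = mex{0} = 1
G(8) = mex{0} = 1
G(9) = mex{0} = 1
G(10) = mex{0} = 1
G(11) = mex{0,0} = 1
G(12) = mex{1,0} = 2
G(13) = mex{1,0} = 2
G(14) = mex{1,0} = 2
G(15) = mex{1,0} = 2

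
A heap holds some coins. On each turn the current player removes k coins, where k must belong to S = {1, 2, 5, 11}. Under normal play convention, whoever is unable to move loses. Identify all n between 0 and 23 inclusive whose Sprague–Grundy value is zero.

G(0) = 0
G(1) = mex{0} = 1
G(2) = mex{1,0} = 2
G(3) = mex{2,1} = 0
G(4) = mex{0,2} = 1
G(5) = mex{1,0,0} = 2
G(6) = mex{2,1,1} = 0
G(7) = mex{0,2,2} = 1
G(8) = mex{1,0,0} = 2
G(9) = mex{2,1,1} = 0
G(10) = mex{0,2,2} = 1
G(11) = mex{1,0,0,0} = 2
G(12) = mex{2,1,1,1} = 0
G(13) = mex{0,2,2,2} = 1
G(14) = mex{1,0,0,0} = 2
G(15) = mex{2,1,1,1} = 0
G(16) = mex{0,2,2,2} = 1
G(17) = mex{1,0,0,0} = 2
G(18) = mex{2,1,1,1} = 0
G(19) = mex{0,2,2,2} = 1
G(20) = mex{1,0,0,0} = 2
G(21) = mex{2,1,1,1} = 0
G(22) = mex{0,2,2,2} = 1
G(23) = mex{1,0,0,0} = 2
P-positions are exactly the n with G(n) = 0.

0, 3, 6, 9, 12, 15, 18, 21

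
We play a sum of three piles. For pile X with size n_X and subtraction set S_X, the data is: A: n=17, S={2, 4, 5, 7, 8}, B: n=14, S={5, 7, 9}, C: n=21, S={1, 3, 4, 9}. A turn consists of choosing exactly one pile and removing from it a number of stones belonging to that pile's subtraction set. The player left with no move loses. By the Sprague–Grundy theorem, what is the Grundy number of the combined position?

Pile A, S = {2, 4, 5, 7, 8}:
G(0) = 0
G(1) = mex{} = 0
G(2) = mex{0} = 1
G(3) = mex{0} = 1
G(4) = mex{1,0} = 2
G(5) = mex{1,0,0} = 2
G(6) = mex{2,1,0} = 3
G(7) = mex{2,1,1,0} = 3
G(8) = mex{3,2,1,0,0} = 4
G(9) = mex{3,2,2,1,0} = 4
G(10) = mex{4,3,2,1,1} = 0
G(11) = mex{4,3,3,2,1} = 0
G(12) = mex{0,4,3,2,2} = 1
G(13) = mex{0,4,4,3,2} = 1
G(14) = mex{1,0,4,3,3} = 2
G(15) = mex{1,0,0,4,3} = 2
G(16) = mex{2,1,0,4,4} = 3
G(17) = mex{2,1,1,0,4} = 3
G_A(17) = 3.
Pile B, S = {5, 7, 9}:
n :  0  1  2  3  4  5  6  7  8  9 10 11 12 13 14
G :  0  0  0  0  0  1  1  1  1  1  2  2  2  2  0
G_B(14) = 0.
Pile C, S = {1, 3, 4, 9}:
n :  0  1  2  3  4  5  6  7  8  9 10 11 12 13 14 15 16 17 18 19 20 21
G :  0  1  0  1  2  3  2  0  1  4  3  2  0  1  0  1  2  3  2  0  1  4
G_C(21) = 4.
Combined Grundy value = 3 ⊕ 0 ⊕ 4 = 7.

7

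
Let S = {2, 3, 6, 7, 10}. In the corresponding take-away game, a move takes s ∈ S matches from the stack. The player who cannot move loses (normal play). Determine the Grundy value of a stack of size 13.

n :  0  1  2  3  4  5  6  7  8  9 10 11 12 13
G :  0  0  1  1  2  0  3  1  2  0  3  1  2  0

0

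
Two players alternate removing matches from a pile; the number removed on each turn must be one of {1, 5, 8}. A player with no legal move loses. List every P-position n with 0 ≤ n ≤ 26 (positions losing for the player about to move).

n :  0  1  2  3  4  5  6  7  8  9 10 11 12 13 14 15 16 17 18 19 20 21 22 23 24 25 26
G :  0  1  0  1  0  1  0  1  2  3  2  3  2  0  1  0  1  0  1  0  1  2  3  2  3  2  0
P-positions are exactly the n with G(n) = 0.

0, 2, 4, 6, 13, 15, 17, 19, 26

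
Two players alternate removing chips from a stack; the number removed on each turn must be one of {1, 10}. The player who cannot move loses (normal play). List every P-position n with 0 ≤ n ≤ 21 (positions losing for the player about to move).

n :  0  1  2  3  4  5  6  7  8  9 10 11 12 13 14 15 16 17 18 19 20 21
G :  0  1  0  1  0  1  0  1  0  1  2  0  1  0  1  0  1  0  1  0  1  2
P-positions are exactly the n with G(n) = 0.

0, 2, 4, 6, 8, 11, 13, 15, 17, 19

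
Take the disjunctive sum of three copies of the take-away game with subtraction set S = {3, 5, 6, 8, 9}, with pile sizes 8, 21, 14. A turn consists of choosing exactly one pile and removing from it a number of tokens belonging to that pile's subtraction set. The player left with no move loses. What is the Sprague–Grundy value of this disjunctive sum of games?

1

All piles use S = {3, 5, 6, 8, 9}:
n :  0  1  2  3  4  5  6  7  8  9 10 11 12 13 14 15 16 17 18 19 20 21
G :  0  0  0  1  1  1  2  2  2  3  3  3  0  0  0  1  1  1  2  2  2  3
Pile A: G(8) = 2.
Pile B: G(21) = 3.
Pile C: G(14) = 0.
Combined Grundy value = 2 ⊕ 3 ⊕ 0 = 1.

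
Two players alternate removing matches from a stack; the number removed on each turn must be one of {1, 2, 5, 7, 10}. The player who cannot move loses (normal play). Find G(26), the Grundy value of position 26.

2

n :  0  1  2  3  4  5  6  7  8  9 10 11 12 13 14 15 16 17 18 19 20 21 22 23 24 25 26
G :  0  1  2  0  1  2  0  1  2  0  1  2  0  1  2  0  1  2  0  1  2  0  1  2  0  1  2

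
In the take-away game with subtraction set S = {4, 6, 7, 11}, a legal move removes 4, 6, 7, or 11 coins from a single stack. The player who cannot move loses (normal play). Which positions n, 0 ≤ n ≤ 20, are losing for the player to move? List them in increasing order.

0, 1, 2, 3, 15, 16, 17, 18

G(0) = 0
G(1) = mex{} = 0
G(2) = mex{} = 0
G(3) = mex{} = 0
G(4) = mex{0} = 1
G(5) = mex{0} = 1
G(6) = mex{0,0} = 1
G(7) = mex{0,0,0} = 1
G(8) = mex{1,0,0} = 2
G(9) = mex{1,0,0} = 2
G(10) = mex{1,1,0} = 2
G(11) = mex{1,1,1,0} = 2
G(12) = mex{2,1,1,0} = 3
G(13) = mex{2,1,1,0} = 3
G(14) = mex{2,2,1,0} = 3
G(15) = mex{2,2,2,1} = 0
G(16) = mex{3,2,2,1} = 0
G(17) = mex{3,2,2,1} = 0
G(18) = mex{3,3,2,1} = 0
G(19) = mex{0,3,3,2} = 1
G(20) = mex{0,3,3,2} = 1
P-positions are exactly the n with G(n) = 0.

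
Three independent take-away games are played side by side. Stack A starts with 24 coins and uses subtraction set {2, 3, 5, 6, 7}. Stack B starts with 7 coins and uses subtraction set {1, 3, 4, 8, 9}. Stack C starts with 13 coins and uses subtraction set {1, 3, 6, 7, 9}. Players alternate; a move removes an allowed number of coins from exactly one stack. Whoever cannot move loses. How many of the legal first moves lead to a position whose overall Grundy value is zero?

4

Stack A, S = {2, 3, 5, 6, 7}:
G(0) = 0
G(1) = mex{} = 0
G(2) = mex{0} = 1
G(3) = mex{0,0} = 1
G(4) = mex{1,0} = 2
G(5) = mex{1,1,0} = 2
G(6) = mex{2,1,0,0} = 3
G(7) = mex{2,2,1,0,0} = 3
G(8) = mex{3,2,1,1,0} = 4
G(9) = mex{3,3,2,1,1} = 0
G(10) = mex{4,3,2,2,1} = 0
G(11) = mex{0,4,3,2,2} = 1
G(12) = mex{0,0,3,3,2} = 1
G(13) = mex{1,0,4,3,3} = 2
G(14) = mex{1,1,0,4,3} = 2
G(15) = mex{2,1,0,0,4} = 3
G(16) = mex{2,2,1,0,0} = 3
G(17) = mex{3,2,1,1,0} = 4
G(18) = mex{3,3,2,1,1} = 0
G(19) = mex{4,3,2,2,1} = 0
G(20) = mex{0,4,3,2,2} = 1
G(21) = mex{0,0,3,3,2} = 1
G(22) = mex{1,0,4,3,3} = 2
G(23) = mex{1,1,0,4,3} = 2
G(24) = mex{2,1,0,0,4} = 3
G_A(24) = 3.
Stack B, S = {1, 3, 4, 8, 9}:
n : 0 1 2 3 4 5 6 7
G : 0 1 0 1 2 3 2 0
G_B(7) = 0.
Stack C, S = {1, 3, 6, 7, 9}:
G(0) = 0
G(1) = mex{0} = 1
G(2) = mex{1} = 0
G(3) = mex{0,0} = 1
G(4) = mex{1,1} = 0
G(5) = mex{0,0} = 1
G(6) = mex{1,1,0} = 2
G(7) = mex{2,0,1,0} = 3
G(8) = mex{3,1,0,1} = 2
G(9) = mex{2,2,1,0,0} = 3
G(10) = mex{3,3,0,1,1} = 2
G(11) = mex{2,2,1,0,0} = 3
G(12) = mex{3,3,2,1,1} = 0
G(13) = mex{0,2,3,2,0} = 1
G_C(13) = 1.
Combined Grundy value = 3 ⊕ 0 ⊕ 1 = 2.
A winning move leaves total XOR = 0, i.e. changes one component's Grundy value g to g ⊕ X where X is the current total.
Stack A: need g' = 3⊕2 = 1. Options: 24−2→G=2, 24−3→G=1, 24−5→G=0, 24−6→G=0, 24−7→G=4. Hits: 1.
Stack B: need g' = 0⊕2 = 2. Options: 7−1→G=2, 7−3→G=2, 7−4→G=1. Hits: 2.
Stack C: need g' = 1⊕2 = 3. Options: 13−1→G=0, 13−3→G=2, 13−6→G=3, 13−7→G=2, 13−9→G=0. Hits: 1.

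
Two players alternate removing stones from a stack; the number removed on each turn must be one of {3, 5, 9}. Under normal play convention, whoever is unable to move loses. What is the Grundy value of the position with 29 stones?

1

G(0) = 0
G(1) = mex{} = 0
G(2) = mex{} = 0
G(3) = mex{0} = 1
G(4) = mex{0} = 1
G(5) = mex{0,0} = 1
G(6) = mex{1,0} = 2
G(7) = mex{1,0} = 2
G(8) = mex{1,1} = 0
G(9) = mex{2,1,0} = 3
G(10) = mex{2,1,0} = 3
G(11) = mex{0,2,0} = 1
G(12) = mex{3,2,1} = 0
G(13) = mex{3,0,1} = 2
G(14) = mex{1,3,1} = 0
G(15) = mex{0,3,2} = 1
G(16) = mex{2,1,2} = 0
G(17) = mex{0,0,0} = 1
G(18) = mex{1,2,3} = 0
G(19) = mex{0,0,3} = 1
G(20) = mex{1,1,1} = 0
G(21) = mex{0,0,0} = 1
G(22) = mex{1,1,2} = 0
G(23) = mex{0,0,0} = 1
G(24) = mex{1,1,1} = 0
G(25) = mex{0,0,0} = 1
G(26) = mex{1,1,1} = 0
G(27) = mex{0,0,0} = 1
G(28) = mex{1,1,1} = 0
G(29) = mex{0,0,0} = 1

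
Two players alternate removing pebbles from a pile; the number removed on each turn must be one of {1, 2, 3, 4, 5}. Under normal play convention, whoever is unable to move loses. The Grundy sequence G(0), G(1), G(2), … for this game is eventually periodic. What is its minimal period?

n :  0  1  2  3  4  5  6  7  8  9 10 11 12 13 14
G :  0  1  2  3  4  5  0  1  2  3  4  5  0  1  2
G(n+6) = G(n) holds for n = 0,…,4 (a full window of length max(S) = 5), so the sequence is purely periodic with period 6.

6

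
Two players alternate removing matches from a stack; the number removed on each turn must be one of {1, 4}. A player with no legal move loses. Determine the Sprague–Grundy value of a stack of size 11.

n :  0  1  2  3  4  5  6  7  8  9 10 11
G :  0  1  0  1  2  0  1  0  1  2  0  1

1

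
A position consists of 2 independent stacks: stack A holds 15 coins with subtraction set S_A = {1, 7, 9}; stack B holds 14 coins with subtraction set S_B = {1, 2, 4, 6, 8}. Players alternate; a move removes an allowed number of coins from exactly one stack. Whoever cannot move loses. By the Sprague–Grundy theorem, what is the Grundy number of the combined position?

Stack A, S = {1, 7, 9}:
n :  0  1  2  3  4  5  6  7  8  9 10 11 12 13 14 15
G :  0  1  0  1  0  1  0  1  0  1  0  1  0  1  0  1
G_A(15) = 1.
Stack B, S = {1, 2, 4, 6, 8}:
G(0) = 0
G(1) = mex{0} = 1
G(2) = mex{1,0} = 2
G(3) = mex{2,1} = 0
G(4) = mex{0,2,0} = 1
G(5) = mex{1,0,1} = 2
G(6) = mex{2,1,2,0} = 3
G(7) = mex{3,2,0,1} = 4
G(8) = mex{4,3,1,2,0} = 5
G(9) = mex{5,4,2,0,1} = 3
G(10) = mex{3,5,3,1,2} = 0
G(11) = mex{0,3,4,2,0} = 1
G(12) = mex{1,0,5,3,1} = 2
G(13) = mex{2,1,3,4,2} = 0
G(14) = mex{0,2,0,5,3} = 1
G_B(14) = 1.
Combined Grundy value = 1 ⊕ 1 = 0.

0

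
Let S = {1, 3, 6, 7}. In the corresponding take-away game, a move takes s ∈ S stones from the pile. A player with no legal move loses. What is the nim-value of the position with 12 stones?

0

n :  0  1  2  3  4  5  6  7  8  9 10 11 12
G :  0  1  0  1  0  1  2  3  2  3  2  3  0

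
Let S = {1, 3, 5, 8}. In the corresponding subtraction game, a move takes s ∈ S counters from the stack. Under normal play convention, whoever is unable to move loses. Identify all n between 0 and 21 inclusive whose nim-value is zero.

0, 2, 4, 6, 13, 15, 17, 19

G(0) = 0
G(1) = mex{0} = 1
G(2) = mex{1} = 0
G(3) = mex{0,0} = 1
G(4) = mex{1,1} = 0
G(5) = mex{0,0,0} = 1
G(6) = mex{1,1,1} = 0
G(7) = mex{0,0,0} = 1
G(8) = mex{1,1,1,0} = 2
G(9) = mex{2,0,0,1} = 3
G(10) = mex{3,1,1,0} = 2
G(11) = mex{2,2,0,1} = 3
G(12) = mex{3,3,1,0} = 2
G(13) = mex{2,2,2,1} = 0
G(14) = mex{0,3,3,0} = 1
G(15) = mex{1,2,2,1} = 0
G(16) = mex{0,0,3,2} = 1
G(17) = mex{1,1,2,3} = 0
G(18) = mex{0,0,0,2} = 1
G(19) = mex{1,1,1,3} = 0
G(20) = mex{0,0,0,2} = 1
G(21) = mex{1,1,1,0} = 2
P-positions are exactly the n with G(n) = 0.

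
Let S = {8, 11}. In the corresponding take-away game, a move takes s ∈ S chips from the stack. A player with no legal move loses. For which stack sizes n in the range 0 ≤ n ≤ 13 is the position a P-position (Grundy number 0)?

0, 1, 2, 3, 4, 5, 6, 7

n :  0  1  2  3  4  5  6  7  8  9 10 11 12 13
G :  0  0  0  0  0  0  0  0  1  1  1  1  1  1
P-positions are exactly the n with G(n) = 0.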